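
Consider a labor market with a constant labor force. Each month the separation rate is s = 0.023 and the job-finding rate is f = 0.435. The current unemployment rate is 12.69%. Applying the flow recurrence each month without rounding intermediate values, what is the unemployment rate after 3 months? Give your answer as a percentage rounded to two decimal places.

Unemployment rate after three months ≈ 6.24%.

With a fixed labor force, u_{t+1} = u_t + s·(1−u_t) − f·u_t = u_t·(1−s−f) + s.
Here 1−s−f = 0.542 and s = 0.023.
u_1 = 0.126900 × 0.542 + 0.023 = 0.091780.
u_2 = 0.091780 × 0.542 + 0.023 = 0.072745.
u_3 = 0.072745 × 0.542 + 0.023 = 0.062428.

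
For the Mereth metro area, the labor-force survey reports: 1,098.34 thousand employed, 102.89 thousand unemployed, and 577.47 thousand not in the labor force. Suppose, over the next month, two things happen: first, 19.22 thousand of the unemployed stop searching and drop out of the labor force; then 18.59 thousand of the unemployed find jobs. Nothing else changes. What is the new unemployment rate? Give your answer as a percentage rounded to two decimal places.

Initially, labor force = 1,098.34 + 102.89 = 1,201.23 thousand, so u = 102.89/1,201.23 = 8.57%.
After the first change, unemployed and labor force both fall by 19.22 → E = 1,098.34, U = 83.67, labor force = 1,182.01 thousand.
After the second change, unemployed falls and employed rises by 18.59; labor force unchanged → E = 1,116.93, U = 65.08, labor force = 1,182.01 thousand.
New unemployment rate = 65.08 / 1,182.01 = 5.51%.

New unemployment rate ≈ 5.51%.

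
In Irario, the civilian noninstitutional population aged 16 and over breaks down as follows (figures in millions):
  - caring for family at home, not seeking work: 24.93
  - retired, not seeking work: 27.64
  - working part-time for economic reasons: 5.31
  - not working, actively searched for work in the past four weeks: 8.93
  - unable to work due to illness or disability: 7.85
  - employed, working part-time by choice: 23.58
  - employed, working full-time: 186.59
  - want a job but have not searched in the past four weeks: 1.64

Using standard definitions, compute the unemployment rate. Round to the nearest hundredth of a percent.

Employed = 5.31 + 23.58 + 186.59 = 215.48 million (anyone who worked, including part-time for economic reasons, counts as employed).
Unemployed = 8.93 million.
Labor force = 215.48 + 8.93 = 224.41 million.
Unemployment rate = 8.93 / 224.41 = 3.98%.

Unemployment rate ≈ 3.98%.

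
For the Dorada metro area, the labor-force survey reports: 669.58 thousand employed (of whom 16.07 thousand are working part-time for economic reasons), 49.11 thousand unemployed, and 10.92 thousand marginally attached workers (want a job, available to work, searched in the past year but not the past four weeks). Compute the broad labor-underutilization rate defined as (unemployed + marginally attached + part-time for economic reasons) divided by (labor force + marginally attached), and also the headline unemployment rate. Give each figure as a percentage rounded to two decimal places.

Broad underutilization rate ≈ 10.43%; headline unemployment rate ≈ 6.83%.

Labor force = 669.58 + 49.11 = 718.69 thousand.
Numerator = 49.11 + 10.92 + 16.07 = 76.10 thousand.
Denominator = 718.69 + 10.92 = 729.61 thousand.
Broad rate = 76.10 / 729.61 = 10.43%.
Headline unemployment rate = 49.11 / 718.69 = 6.83%.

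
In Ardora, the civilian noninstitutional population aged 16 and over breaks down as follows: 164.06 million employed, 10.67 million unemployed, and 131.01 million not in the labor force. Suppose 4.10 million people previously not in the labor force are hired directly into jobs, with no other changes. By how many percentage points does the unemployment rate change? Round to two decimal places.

Initially, labor force = 164.06 + 10.67 = 174.73 million, so u = 10.67/174.73 = 6.11%.
After the change, employed and labor force both rise by 4.10; unemployed unchanged → E = 168.16, U = 10.67, labor force = 178.83 million.
New unemployment rate = 10.67 / 178.83 = 5.97%.
Change = 5.97% − 6.11% = −0.14 percentage points.

The unemployment rate changes by −0.14 percentage points.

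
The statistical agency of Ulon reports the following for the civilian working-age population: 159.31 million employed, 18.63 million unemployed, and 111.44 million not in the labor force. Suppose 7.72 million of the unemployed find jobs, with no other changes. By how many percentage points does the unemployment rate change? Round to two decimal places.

Initially, labor force = 159.31 + 18.63 = 177.94 million, so u = 18.63/177.94 = 10.47%.
After the change, unemployed falls and employed rises by 7.72; labor force unchanged → E = 167.03, U = 10.91, labor force = 177.94 million.
New unemployment rate = 10.91 / 177.94 = 6.13%.
Change = 6.13% − 10.47% = −4.34 percentage points.

The unemployment rate changes by −4.34 percentage points.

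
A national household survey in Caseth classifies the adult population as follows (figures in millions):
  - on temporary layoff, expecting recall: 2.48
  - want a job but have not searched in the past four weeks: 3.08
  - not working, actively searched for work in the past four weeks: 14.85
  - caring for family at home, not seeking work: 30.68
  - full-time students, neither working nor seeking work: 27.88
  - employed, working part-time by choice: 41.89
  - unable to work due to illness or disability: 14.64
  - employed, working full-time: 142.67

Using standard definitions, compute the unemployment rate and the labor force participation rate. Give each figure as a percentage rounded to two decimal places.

Unemployment rate ≈ 8.58%; labor force participation rate ≈ 72.58%.

Employed = 41.89 + 142.67 = 184.56 million.
Unemployed = 2.48 + 14.85 = 17.33 million (jobless and actively searching, or on temporary layoff).
Labor force = 184.56 + 17.33 = 201.89 million.
Not in labor force = 3.08 + 30.68 + 27.88 + 14.64 = 76.28 million (those not working and not actively searching are outside the labor force — including those who want a job but have given up searching).
Civilian working-age population = 201.89 + 76.28 = 278.17 million.
Unemployment rate = 17.33 / 201.89 = 8.58%.
Labor force participation rate = 201.89 / 278.17 = 72.58%.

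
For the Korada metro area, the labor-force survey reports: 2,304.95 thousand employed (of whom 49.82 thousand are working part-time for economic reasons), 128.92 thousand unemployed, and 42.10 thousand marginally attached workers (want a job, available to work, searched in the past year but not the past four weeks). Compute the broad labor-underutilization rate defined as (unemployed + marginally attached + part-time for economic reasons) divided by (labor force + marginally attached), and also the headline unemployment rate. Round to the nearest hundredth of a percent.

Broad underutilization rate ≈ 8.92%; headline unemployment rate ≈ 5.30%.

Labor force = 2,304.95 + 128.92 = 2,433.87 thousand.
Numerator = 128.92 + 42.10 + 49.82 = 220.84 thousand.
Denominator = 2,433.87 + 42.10 = 2,475.97 thousand.
Broad rate = 220.84 / 2,475.97 = 8.92%.
Headline unemployment rate = 128.92 / 2,433.87 = 5.30%.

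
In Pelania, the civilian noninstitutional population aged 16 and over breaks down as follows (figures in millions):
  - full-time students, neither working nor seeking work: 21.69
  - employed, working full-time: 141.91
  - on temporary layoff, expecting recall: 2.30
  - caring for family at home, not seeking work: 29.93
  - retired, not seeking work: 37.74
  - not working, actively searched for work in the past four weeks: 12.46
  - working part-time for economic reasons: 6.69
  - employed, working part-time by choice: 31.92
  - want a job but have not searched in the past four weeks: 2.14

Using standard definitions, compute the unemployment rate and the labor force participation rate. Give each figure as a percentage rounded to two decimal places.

Unemployment rate ≈ 7.56%; labor force participation rate ≈ 68.09%.

Employed = 141.91 + 6.69 + 31.92 = 180.52 million (anyone who worked, including part-time for economic reasons, counts as employed).
Unemployed = 2.30 + 12.46 = 14.76 million (jobless and actively searching, or on temporary layoff).
Labor force = 180.52 + 14.76 = 195.28 million.
Not in labor force = 21.69 + 29.93 + 37.74 + 2.14 = 91.50 million (those not working and not actively searching are outside the labor force — including those who want a job but have given up searching).
Civilian working-age population = 195.28 + 91.50 = 286.78 million.
Unemployment rate = 14.76 / 195.28 = 7.56%.
Labor force participation rate = 195.28 / 286.78 = 68.09%.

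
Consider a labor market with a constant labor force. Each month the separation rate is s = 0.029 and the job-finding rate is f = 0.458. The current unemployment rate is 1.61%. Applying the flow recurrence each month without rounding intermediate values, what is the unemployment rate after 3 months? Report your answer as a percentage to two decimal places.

With a fixed labor force, u_{t+1} = u_t + s·(1−u_t) − f·u_t = u_t·(1−s−f) + s.
Here 1−s−f = 0.513 and s = 0.029.
u_1 = 0.016100 × 0.513 + 0.029 = 0.037259.
u_2 = 0.037259 × 0.513 + 0.029 = 0.048114.
u_3 = 0.048114 × 0.513 + 0.029 = 0.053682.

Unemployment rate after three months ≈ 5.37%.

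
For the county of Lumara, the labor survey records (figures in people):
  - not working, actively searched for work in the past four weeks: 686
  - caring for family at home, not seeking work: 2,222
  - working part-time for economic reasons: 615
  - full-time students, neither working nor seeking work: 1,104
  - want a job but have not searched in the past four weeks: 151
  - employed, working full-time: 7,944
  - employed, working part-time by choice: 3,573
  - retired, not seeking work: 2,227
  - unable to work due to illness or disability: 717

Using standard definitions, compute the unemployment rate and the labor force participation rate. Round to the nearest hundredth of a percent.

Employed = 615 + 7,944 + 3,573 = 12,132 (anyone who worked, including part-time for economic reasons, counts as employed).
Unemployed = 686.
Labor force = 12,132 + 686 = 12,818.
Not in labor force = 2,222 + 1,104 + 151 + 2,227 + 717 = 6,421 (those not working and not actively searching are outside the labor force — including those who want a job but have given up searching).
Civilian working-age population = 12,818 + 6,421 = 19,239.
Unemployment rate = 686 / 12,818 = 5.35%.
Labor force participation rate = 12,818 / 19,239 = 66.63%.

Unemployment rate ≈ 5.35%; labor force participation rate ≈ 66.63%.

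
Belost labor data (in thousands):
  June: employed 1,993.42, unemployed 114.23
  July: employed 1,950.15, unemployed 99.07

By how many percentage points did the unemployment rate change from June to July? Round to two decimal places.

June: labor force = 1,993.42 + 114.23 = 2,107.65; u = 114.23/2,107.65 = 5.42%.
July: labor force = 1,950.15 + 99.07 = 2,049.22; u = 99.07/2,049.22 = 4.83%.
Change = 4.83% − 5.42% = −0.59 pp.

The unemployment rate changed by −0.59 percentage points.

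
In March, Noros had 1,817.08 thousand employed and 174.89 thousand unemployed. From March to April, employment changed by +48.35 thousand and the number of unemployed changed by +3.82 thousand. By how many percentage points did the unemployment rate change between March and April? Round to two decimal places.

The unemployment rate changed by −0.04 percentage points.

March: labor force = 1,817.08 + 174.89 = 1,991.97; u = 174.89/1,991.97 = 8.78%.
April: labor force = 1,865.43 + 178.71 = 2,044.14; u = 178.71/2,044.14 = 8.74%.
Change = 8.74% − 8.78% = −0.04 pp.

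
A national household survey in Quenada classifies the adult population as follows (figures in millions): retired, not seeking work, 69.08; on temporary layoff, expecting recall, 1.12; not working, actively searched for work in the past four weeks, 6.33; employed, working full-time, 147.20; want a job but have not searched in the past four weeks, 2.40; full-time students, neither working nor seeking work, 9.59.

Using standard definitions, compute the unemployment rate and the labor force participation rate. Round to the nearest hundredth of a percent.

Employed = 147.20 million.
Unemployed = 1.12 + 6.33 = 7.45 million (jobless and actively searching, or on temporary layoff).
Labor force = 147.20 + 7.45 = 154.65 million.
Not in labor force = 69.08 + 2.40 + 9.59 = 81.07 million (those not working and not actively searching are outside the labor force — including those who want a job but have given up searching).
Civilian working-age population = 154.65 + 81.07 = 235.72 million.
Unemployment rate = 7.45 / 154.65 = 4.82%.
Labor force participation rate = 154.65 / 235.72 = 65.61%.

Unemployment rate ≈ 4.82%; labor force participation rate ≈ 65.61%.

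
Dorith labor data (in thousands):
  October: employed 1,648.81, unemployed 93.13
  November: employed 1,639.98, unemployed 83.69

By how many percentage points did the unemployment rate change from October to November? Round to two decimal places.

The unemployment rate changed by −0.49 percentage points.

October: labor force = 1,648.81 + 93.13 = 1,741.94; u = 93.13/1,741.94 = 5.35%.
November: labor force = 1,639.98 + 83.69 = 1,723.67; u = 83.69/1,723.67 = 4.86%.
Change = 4.86% − 5.35% = −0.49 pp.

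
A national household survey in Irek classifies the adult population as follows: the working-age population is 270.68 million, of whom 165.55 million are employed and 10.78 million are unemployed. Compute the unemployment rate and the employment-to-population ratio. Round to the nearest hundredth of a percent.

Unemployment rate ≈ 6.11%; employment-population ratio ≈ 61.16%.

Labor force = employed + unemployed = 165.55 + 10.78 = 176.33 million.
Unemployment rate = 10.78 / 176.33 = 6.11%.
Employment-population ratio = 165.55 / 270.68 = 61.16%.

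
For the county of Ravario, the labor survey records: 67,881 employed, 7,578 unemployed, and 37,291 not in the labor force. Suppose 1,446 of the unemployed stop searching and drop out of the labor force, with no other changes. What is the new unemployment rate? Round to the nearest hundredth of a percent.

New unemployment rate ≈ 8.29%.

Initially, labor force = 67,881 + 7,578 = 75,459, so u = 7,578/75,459 = 10.04%.
After the change, unemployed and labor force both fall by 1,446 → E = 67,881, U = 6,132, labor force = 74,013.
New unemployment rate = 6,132 / 74,013 = 8.29%.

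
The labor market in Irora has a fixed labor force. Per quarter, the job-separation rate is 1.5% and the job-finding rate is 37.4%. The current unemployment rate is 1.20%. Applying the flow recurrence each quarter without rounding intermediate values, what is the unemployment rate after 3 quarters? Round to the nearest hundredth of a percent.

With a fixed labor force, u_{t+1} = u_t + s·(1−u_t) − f·u_t = u_t·(1−s−f) + s.
Here 1−s−f = 0.611 and s = 0.015.
u_1 = 0.012000 × 0.611 + 0.015 = 0.022332.
u_2 = 0.022332 × 0.611 + 0.015 = 0.028645.
u_3 = 0.028645 × 0.611 + 0.015 = 0.032502.

Unemployment rate after three quarters ≈ 3.25%.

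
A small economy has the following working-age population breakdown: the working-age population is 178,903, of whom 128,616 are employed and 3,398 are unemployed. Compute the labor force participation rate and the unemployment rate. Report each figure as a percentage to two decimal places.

Labor force = employed + unemployed = 128,616 + 3,398 = 132,014.
Unemployment rate = 3,398 / 132,014 = 2.57%.
Labor force participation rate = 132,014 / 178,903 = 73.79%.

Labor force participation rate ≈ 73.79%; unemployment rate ≈ 2.57%.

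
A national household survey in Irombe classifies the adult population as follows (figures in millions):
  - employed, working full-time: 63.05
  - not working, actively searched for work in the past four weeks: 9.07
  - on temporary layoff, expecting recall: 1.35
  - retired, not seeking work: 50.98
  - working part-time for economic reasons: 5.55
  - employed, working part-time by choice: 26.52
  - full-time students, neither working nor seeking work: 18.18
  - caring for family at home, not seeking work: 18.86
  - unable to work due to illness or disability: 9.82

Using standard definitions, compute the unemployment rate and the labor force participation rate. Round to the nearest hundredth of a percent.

Employed = 63.05 + 5.55 + 26.52 = 95.12 million (anyone who worked, including part-time for economic reasons, counts as employed).
Unemployed = 9.07 + 1.35 = 10.42 million (jobless and actively searching, or on temporary layoff).
Labor force = 95.12 + 10.42 = 105.54 million.
Not in labor force = 50.98 + 18.18 + 18.86 + 9.82 = 97.84 million (those not working and not actively searching are outside the labor force).
Civilian working-age population = 105.54 + 97.84 = 203.38 million.
Unemployment rate = 10.42 / 105.54 = 9.87%.
Labor force participation rate = 105.54 / 203.38 = 51.89%.

Unemployment rate ≈ 9.87%; labor force participation rate ≈ 51.89%.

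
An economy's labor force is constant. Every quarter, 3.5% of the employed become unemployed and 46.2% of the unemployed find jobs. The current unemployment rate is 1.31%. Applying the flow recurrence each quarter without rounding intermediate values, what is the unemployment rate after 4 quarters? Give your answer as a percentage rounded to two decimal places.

Unemployment rate after four quarters ≈ 6.68%.

With a fixed labor force, u_{t+1} = u_t + s·(1−u_t) − f·u_t = u_t·(1−s−f) + s.
Here 1−s−f = 0.503 and s = 0.035.
u_1 = 0.013100 × 0.503 + 0.035 = 0.041589.
u_2 = 0.041589 × 0.503 + 0.035 = 0.055919.
u_3 = 0.055919 × 0.503 + 0.035 = 0.063127.
u_4 = 0.063127 × 0.503 + 0.035 = 0.066753.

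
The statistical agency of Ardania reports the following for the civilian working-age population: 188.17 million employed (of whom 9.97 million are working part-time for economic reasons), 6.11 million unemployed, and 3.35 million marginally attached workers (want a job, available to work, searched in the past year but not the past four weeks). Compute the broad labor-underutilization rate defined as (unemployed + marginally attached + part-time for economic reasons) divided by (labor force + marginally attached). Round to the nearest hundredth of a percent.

Broad underutilization rate ≈ 9.83%.

Labor force = 188.17 + 6.11 = 194.28 million.
Numerator = 6.11 + 3.35 + 9.97 = 19.43 million.
Denominator = 194.28 + 3.35 = 197.63 million.
Broad rate = 19.43 / 197.63 = 9.83%.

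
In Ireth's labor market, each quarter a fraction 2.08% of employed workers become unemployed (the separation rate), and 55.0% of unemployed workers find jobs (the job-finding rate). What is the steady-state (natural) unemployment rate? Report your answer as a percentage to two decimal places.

At steady state the flows balance: s·E = f·U, so U/(E+U) = s/(s+f).
u* = 2.08 / (2.08 + 55.0) = 2.08 / 57.08 = 3.64%.

Steady-state unemployment rate ≈ 3.64%.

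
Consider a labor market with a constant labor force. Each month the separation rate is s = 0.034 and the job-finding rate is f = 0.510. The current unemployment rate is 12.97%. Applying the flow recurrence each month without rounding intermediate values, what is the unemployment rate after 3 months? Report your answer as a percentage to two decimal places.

With a fixed labor force, u_{t+1} = u_t + s·(1−u_t) − f·u_t = u_t·(1−s−f) + s.
Here 1−s−f = 0.456 and s = 0.034.
u_1 = 0.129700 × 0.456 + 0.034 = 0.093143.
u_2 = 0.093143 × 0.456 + 0.034 = 0.076473.
u_3 = 0.076473 × 0.456 + 0.034 = 0.068872.

Unemployment rate after three months ≈ 6.89%.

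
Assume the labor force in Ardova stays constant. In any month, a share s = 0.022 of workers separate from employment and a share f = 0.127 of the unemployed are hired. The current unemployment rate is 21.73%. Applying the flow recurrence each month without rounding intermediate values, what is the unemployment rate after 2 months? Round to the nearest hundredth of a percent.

With a fixed labor force, u_{t+1} = u_t + s·(1−u_t) − f·u_t = u_t·(1−s−f) + s.
Here 1−s−f = 0.851 and s = 0.022.
u_1 = 0.217300 × 0.851 + 0.022 = 0.206922.
u_2 = 0.206922 × 0.851 + 0.022 = 0.198091.

Unemployment rate after two months ≈ 19.81%.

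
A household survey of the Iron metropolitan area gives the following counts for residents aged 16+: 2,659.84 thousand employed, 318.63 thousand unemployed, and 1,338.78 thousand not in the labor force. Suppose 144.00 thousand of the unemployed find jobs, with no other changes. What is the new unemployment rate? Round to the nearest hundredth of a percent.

Initially, labor force = 2,659.84 + 318.63 = 2,978.47 thousand, so u = 318.63/2,978.47 = 10.70%.
After the change, unemployed falls and employed rises by 144.00; labor force unchanged → E = 2,803.84, U = 174.63, labor force = 2,978.47 thousand.
New unemployment rate = 174.63 / 2,978.47 = 5.86%.

New unemployment rate ≈ 5.86%.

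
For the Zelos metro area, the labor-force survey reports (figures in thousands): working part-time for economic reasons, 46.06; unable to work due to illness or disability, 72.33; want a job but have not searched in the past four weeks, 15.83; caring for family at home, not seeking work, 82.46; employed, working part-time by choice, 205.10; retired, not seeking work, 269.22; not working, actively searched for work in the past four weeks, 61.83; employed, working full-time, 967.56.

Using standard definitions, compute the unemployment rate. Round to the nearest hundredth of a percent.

Unemployment rate ≈ 4.83%.

Employed = 46.06 + 205.10 + 967.56 = 1,218.72 thousand (anyone who worked, including part-time for economic reasons, counts as employed).
Unemployed = 61.83 thousand.
Labor force = 1,218.72 + 61.83 = 1,280.55 thousand.
Unemployment rate = 61.83 / 1,280.55 = 4.83%.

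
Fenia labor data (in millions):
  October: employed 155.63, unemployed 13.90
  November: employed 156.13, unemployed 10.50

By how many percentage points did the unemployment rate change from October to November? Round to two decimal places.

October: labor force = 155.63 + 13.90 = 169.53; u = 13.90/169.53 = 8.20%.
November: labor force = 156.13 + 10.50 = 166.63; u = 10.50/166.63 = 6.30%.
Change = 6.30% − 8.20% = −1.90 pp.

The unemployment rate changed by −1.90 percentage points.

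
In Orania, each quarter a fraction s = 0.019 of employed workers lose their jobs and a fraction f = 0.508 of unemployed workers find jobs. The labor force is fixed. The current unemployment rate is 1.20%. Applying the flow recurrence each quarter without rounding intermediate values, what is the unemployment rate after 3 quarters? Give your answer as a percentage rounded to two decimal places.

With a fixed labor force, u_{t+1} = u_t + s·(1−u_t) − f·u_t = u_t·(1−s−f) + s.
Here 1−s−f = 0.473 and s = 0.019.
u_1 = 0.012000 × 0.473 + 0.019 = 0.024676.
u_2 = 0.024676 × 0.473 + 0.019 = 0.030672.
u_3 = 0.030672 × 0.473 + 0.019 = 0.033508.

Unemployment rate after three quarters ≈ 3.35%.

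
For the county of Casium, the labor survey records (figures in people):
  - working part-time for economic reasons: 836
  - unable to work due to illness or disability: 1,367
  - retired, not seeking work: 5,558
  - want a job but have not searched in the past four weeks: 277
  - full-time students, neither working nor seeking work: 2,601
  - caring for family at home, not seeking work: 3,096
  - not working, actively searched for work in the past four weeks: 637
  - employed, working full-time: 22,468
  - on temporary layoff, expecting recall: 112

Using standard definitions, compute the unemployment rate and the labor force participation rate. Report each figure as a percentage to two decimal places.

Unemployment rate ≈ 3.11%; labor force participation rate ≈ 65.09%.

Employed = 836 + 22,468 = 23,304 (anyone who worked, including part-time for economic reasons, counts as employed).
Unemployed = 637 + 112 = 749 (jobless and actively searching, or on temporary layoff).
Labor force = 23,304 + 749 = 24,053.
Not in labor force = 1,367 + 5,558 + 277 + 2,601 + 3,096 = 12,899 (those not working and not actively searching are outside the labor force — including those who want a job but have given up searching).
Civilian working-age population = 24,053 + 12,899 = 36,952.
Unemployment rate = 749 / 24,053 = 3.11%.
Labor force participation rate = 24,053 / 36,952 = 65.09%.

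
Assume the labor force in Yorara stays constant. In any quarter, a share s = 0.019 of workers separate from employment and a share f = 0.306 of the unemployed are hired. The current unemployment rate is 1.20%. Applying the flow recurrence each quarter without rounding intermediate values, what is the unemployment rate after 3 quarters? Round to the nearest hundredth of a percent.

Unemployment rate after three quarters ≈ 4.42%.

With a fixed labor force, u_{t+1} = u_t + s·(1−u_t) − f·u_t = u_t·(1−s−f) + s.
Here 1−s−f = 0.675 and s = 0.019.
u_1 = 0.012000 × 0.675 + 0.019 = 0.027100.
u_2 = 0.027100 × 0.675 + 0.019 = 0.037292.
u_3 = 0.037292 × 0.675 + 0.019 = 0.044172.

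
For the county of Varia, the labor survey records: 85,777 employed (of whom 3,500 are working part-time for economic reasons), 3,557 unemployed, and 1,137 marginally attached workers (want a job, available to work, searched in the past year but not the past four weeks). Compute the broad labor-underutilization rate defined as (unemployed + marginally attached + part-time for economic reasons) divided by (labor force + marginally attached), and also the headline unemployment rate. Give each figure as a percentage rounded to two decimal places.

Broad underutilization rate ≈ 9.06%; headline unemployment rate ≈ 3.98%.

Labor force = 85,777 + 3,557 = 89,334.
Numerator = 3,557 + 1,137 + 3,500 = 8,194.
Denominator = 89,334 + 1,137 = 90,471.
Broad rate = 8,194 / 90,471 = 9.06%.
Headline unemployment rate = 3,557 / 89,334 = 3.98%.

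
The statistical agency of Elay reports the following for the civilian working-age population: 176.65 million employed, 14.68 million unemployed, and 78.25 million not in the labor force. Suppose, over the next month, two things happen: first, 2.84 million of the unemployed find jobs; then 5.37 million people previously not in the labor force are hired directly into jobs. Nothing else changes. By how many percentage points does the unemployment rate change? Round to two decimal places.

Initially, labor force = 176.65 + 14.68 = 191.33 million, so u = 14.68/191.33 = 7.67%.
After the first change, unemployed falls and employed rises by 2.84; labor force unchanged → E = 179.49, U = 11.84, labor force = 191.33 million.
After the second change, employed and labor force both rise by 5.37; unemployed unchanged → E = 184.86, U = 11.84, labor force = 196.70 million.
New unemployment rate = 11.84 / 196.70 = 6.02%.
Change = 6.02% − 7.67% = −1.65 percentage points.

The unemployment rate changes by −1.65 percentage points.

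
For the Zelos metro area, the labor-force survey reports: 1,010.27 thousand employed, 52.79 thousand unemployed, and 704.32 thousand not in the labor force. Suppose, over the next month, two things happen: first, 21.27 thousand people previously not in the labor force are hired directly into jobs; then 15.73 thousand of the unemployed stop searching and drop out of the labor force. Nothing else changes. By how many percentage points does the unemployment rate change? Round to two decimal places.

The unemployment rate changes by −1.50 percentage points.

Initially, labor force = 1,010.27 + 52.79 = 1,063.06 thousand, so u = 52.79/1,063.06 = 4.97%.
After the first change, employed and labor force both rise by 21.27; unemployed unchanged → E = 1,031.54, U = 52.79, labor force = 1,084.33 thousand.
After the second change, unemployed and labor force both fall by 15.73 → E = 1,031.54, U = 37.06, labor force = 1,068.60 thousand.
New unemployment rate = 37.06 / 1,068.60 = 3.47%.
Change = 3.47% − 4.97% = −1.50 percentage points.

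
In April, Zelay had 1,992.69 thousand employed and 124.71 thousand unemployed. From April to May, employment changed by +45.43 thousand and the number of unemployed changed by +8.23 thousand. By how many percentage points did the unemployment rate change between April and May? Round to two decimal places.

The unemployment rate changed by +0.23 percentage points.

April: labor force = 1,992.69 + 124.71 = 2,117.40; u = 124.71/2,117.40 = 5.89%.
May: labor force = 2,038.12 + 132.94 = 2,171.06; u = 132.94/2,171.06 = 6.12%.
Change = 6.12% − 5.89% = +0.23 pp.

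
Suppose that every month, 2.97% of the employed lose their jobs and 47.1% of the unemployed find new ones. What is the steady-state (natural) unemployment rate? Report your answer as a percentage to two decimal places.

Steady-state unemployment rate ≈ 5.93%.

At steady state the flows balance: s·E = f·U, so U/(E+U) = s/(s+f).
u* = 2.97 / (2.97 + 47.1) = 2.97 / 50.07 = 5.93%.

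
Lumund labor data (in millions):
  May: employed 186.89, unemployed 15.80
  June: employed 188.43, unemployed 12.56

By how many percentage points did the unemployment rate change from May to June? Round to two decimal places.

May: labor force = 186.89 + 15.80 = 202.69; u = 15.80/202.69 = 7.80%.
June: labor force = 188.43 + 12.56 = 200.99; u = 12.56/200.99 = 6.25%.
Change = 6.25% − 7.80% = −1.55 pp.

The unemployment rate changed by −1.55 percentage points.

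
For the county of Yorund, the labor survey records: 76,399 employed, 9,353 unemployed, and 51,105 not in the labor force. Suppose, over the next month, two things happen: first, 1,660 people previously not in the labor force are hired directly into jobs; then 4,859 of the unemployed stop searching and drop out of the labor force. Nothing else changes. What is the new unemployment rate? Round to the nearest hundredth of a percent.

New unemployment rate ≈ 5.44%.

Initially, labor force = 76,399 + 9,353 = 85,752, so u = 9,353/85,752 = 10.91%.
After the first change, employed and labor force both rise by 1,660; unemployed unchanged → E = 78,059, U = 9,353, labor force = 87,412.
After the second change, unemployed and labor force both fall by 4,859 → E = 78,059, U = 4,494, labor force = 82,553.
New unemployment rate = 4,494 / 82,553 = 5.44%.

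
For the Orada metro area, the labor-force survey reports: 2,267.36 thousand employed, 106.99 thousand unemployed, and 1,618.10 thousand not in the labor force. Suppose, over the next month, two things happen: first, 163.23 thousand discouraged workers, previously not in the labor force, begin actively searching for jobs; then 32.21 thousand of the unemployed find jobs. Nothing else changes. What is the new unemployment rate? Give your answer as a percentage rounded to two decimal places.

Initially, labor force = 2,267.36 + 106.99 = 2,374.35 thousand, so u = 106.99/2,374.35 = 4.51%.
After the first change, unemployed and labor force both rise by 163.23 → E = 2,267.36, U = 270.22, labor force = 2,537.58 thousand.
After the second change, unemployed falls and employed rises by 32.21; labor force unchanged → E = 2,299.57, U = 238.01, labor force = 2,537.58 thousand.
New unemployment rate = 238.01 / 2,537.58 = 9.38%.

New unemployment rate ≈ 9.38%.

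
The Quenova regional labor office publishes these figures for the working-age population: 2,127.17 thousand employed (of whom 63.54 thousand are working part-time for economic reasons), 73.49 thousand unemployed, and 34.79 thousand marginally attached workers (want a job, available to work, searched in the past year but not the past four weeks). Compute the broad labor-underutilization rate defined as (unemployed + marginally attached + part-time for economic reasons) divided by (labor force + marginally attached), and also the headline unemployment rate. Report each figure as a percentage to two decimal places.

Labor force = 2,127.17 + 73.49 = 2,200.66 thousand.
Numerator = 73.49 + 34.79 + 63.54 = 171.82 thousand.
Denominator = 2,200.66 + 34.79 = 2,235.45 thousand.
Broad rate = 171.82 / 2,235.45 = 7.69%.
Headline unemployment rate = 73.49 / 2,200.66 = 3.34%.

Broad underutilization rate ≈ 7.69%; headline unemployment rate ≈ 3.34%.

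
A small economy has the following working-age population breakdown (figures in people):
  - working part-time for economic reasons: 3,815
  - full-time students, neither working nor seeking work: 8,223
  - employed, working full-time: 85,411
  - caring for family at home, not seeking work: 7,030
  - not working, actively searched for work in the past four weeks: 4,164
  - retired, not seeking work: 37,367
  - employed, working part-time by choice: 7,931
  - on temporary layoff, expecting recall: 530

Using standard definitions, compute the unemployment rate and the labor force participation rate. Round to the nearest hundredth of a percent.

Unemployment rate ≈ 4.61%; labor force participation rate ≈ 65.94%.

Employed = 3,815 + 85,411 + 7,931 = 97,157 (anyone who worked, including part-time for economic reasons, counts as employed).
Unemployed = 4,164 + 530 = 4,694 (jobless and actively searching, or on temporary layoff).
Labor force = 97,157 + 4,694 = 101,851.
Not in labor force = 8,223 + 7,030 + 37,367 = 52,620 (those not working and not actively searching are outside the labor force).
Civilian working-age population = 101,851 + 52,620 = 154,471.
Unemployment rate = 4,694 / 101,851 = 4.61%.
Labor force participation rate = 101,851 / 154,471 = 65.94%.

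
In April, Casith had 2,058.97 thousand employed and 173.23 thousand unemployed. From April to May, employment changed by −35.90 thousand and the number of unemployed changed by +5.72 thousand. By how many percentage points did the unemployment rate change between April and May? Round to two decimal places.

April: labor force = 2,058.97 + 173.23 = 2,232.20; u = 173.23/2,232.20 = 7.76%.
May: labor force = 2,023.07 + 178.95 = 2,202.02; u = 178.95/2,202.02 = 8.13%.
Change = 8.13% − 7.76% = +0.37 pp.

The unemployment rate changed by +0.37 percentage points.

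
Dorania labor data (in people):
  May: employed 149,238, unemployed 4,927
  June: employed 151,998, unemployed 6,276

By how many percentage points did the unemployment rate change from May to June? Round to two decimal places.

May: labor force = 149,238 + 4,927 = 154,165; u = 4,927/154,165 = 3.20%.
June: labor force = 151,998 + 6,276 = 158,274; u = 6,276/158,274 = 3.97%.
Change = 3.97% − 3.20% = +0.77 pp.

The unemployment rate changed by +0.77 percentage points.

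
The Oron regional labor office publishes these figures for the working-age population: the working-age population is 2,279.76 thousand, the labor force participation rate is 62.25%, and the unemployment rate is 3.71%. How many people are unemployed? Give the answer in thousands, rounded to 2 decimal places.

About 52.65 thousand are unemployed.

Labor force = 0.6225 × 2,279.76 = 1,419.15 thousand.
Unemployed = 0.0371 × 1,419.15 ≈ 52.65 thousand.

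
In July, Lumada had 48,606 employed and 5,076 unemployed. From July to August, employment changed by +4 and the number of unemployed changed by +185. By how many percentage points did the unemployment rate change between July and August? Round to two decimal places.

July: labor force = 48,606 + 5,076 = 53,682; u = 5,076/53,682 = 9.46%.
August: labor force = 48,610 + 5,261 = 53,871; u = 5,261/53,871 = 9.77%.
Change = 9.77% − 9.46% = +0.31 pp.

The unemployment rate changed by +0.31 percentage points.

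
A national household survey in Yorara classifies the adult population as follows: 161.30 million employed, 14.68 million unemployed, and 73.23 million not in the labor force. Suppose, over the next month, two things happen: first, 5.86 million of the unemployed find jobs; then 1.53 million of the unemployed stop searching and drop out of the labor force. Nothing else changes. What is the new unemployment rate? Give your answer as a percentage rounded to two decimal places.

Initially, labor force = 161.30 + 14.68 = 175.98 million, so u = 14.68/175.98 = 8.34%.
After the first change, unemployed falls and employed rises by 5.86; labor force unchanged → E = 167.16, U = 8.82, labor force = 175.98 million.
After the second change, unemployed and labor force both fall by 1.53 → E = 167.16, U = 7.29, labor force = 174.45 million.
New unemployment rate = 7.29 / 174.45 = 4.18%.

New unemployment rate ≈ 4.18%.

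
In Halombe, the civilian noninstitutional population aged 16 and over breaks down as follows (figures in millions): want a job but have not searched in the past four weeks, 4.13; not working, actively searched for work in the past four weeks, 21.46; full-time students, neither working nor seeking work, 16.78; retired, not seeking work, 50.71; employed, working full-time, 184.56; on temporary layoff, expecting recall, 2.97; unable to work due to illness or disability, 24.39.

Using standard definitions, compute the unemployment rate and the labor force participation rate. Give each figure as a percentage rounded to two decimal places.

Employed = 184.56 million.
Unemployed = 21.46 + 2.97 = 24.43 million (jobless and actively searching, or on temporary layoff).
Labor force = 184.56 + 24.43 = 208.99 million.
Not in labor force = 4.13 + 16.78 + 50.71 + 24.39 = 96.01 million (those not working and not actively searching are outside the labor force — including those who want a job but have given up searching).
Civilian working-age population = 208.99 + 96.01 = 305.00 million.
Unemployment rate = 24.43 / 208.99 = 11.69%.
Labor force participation rate = 208.99 / 305.00 = 68.52%.

Unemployment rate ≈ 11.69%; labor force participation rate ≈ 68.52%.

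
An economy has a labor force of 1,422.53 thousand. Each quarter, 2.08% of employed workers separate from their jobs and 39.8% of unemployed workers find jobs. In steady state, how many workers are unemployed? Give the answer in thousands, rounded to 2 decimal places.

About 70.65 thousand are unemployed in steady state.

Steady-state unemployment rate u* = s/(s+f) = 2.08/(2.08+39.8) = 0.049666.
Unemployed = u* × labor force = 0.049666 × 1,422.53 ≈ 70.65 thousand.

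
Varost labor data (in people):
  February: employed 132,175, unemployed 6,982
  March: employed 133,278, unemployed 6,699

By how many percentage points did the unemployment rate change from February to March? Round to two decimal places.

February: labor force = 132,175 + 6,982 = 139,157; u = 6,982/139,157 = 5.02%.
March: labor force = 133,278 + 6,699 = 139,977; u = 6,699/139,977 = 4.79%.
Change = 4.79% − 5.02% = −0.23 pp.

The unemployment rate changed by −0.23 percentage points.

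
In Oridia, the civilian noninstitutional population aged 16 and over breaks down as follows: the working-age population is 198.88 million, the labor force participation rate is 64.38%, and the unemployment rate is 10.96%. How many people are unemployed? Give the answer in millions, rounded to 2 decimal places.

About 14.03 million are unemployed.

Labor force = 0.6438 × 198.88 = 128.04 million.
Unemployed = 0.1096 × 128.04 ≈ 14.03 million.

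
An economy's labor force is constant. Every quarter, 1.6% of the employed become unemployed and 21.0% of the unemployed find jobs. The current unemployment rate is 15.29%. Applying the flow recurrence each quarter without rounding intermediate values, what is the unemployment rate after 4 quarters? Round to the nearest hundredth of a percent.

Unemployment rate after four quarters ≈ 10.03%.

With a fixed labor force, u_{t+1} = u_t + s·(1−u_t) − f·u_t = u_t·(1−s−f) + s.
Here 1−s−f = 0.774 and s = 0.016.
u_1 = 0.152900 × 0.774 + 0.016 = 0.134345.
u_2 = 0.134345 × 0.774 + 0.016 = 0.119983.
u_3 = 0.119983 × 0.774 + 0.016 = 0.108867.
u_4 = 0.108867 × 0.774 + 0.016 = 0.100263.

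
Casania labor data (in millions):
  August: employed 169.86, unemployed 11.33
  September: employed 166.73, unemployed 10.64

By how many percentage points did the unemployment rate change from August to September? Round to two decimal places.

The unemployment rate changed by −0.25 percentage points.

August: labor force = 169.86 + 11.33 = 181.19; u = 11.33/181.19 = 6.25%.
September: labor force = 166.73 + 10.64 = 177.37; u = 10.64/177.37 = 6.00%.
Change = 6.00% − 6.25% = −0.25 pp.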